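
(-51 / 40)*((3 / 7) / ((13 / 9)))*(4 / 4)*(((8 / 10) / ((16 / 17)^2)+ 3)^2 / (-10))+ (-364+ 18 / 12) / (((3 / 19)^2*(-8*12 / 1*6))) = 7795429831537 / 301916160000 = 25.82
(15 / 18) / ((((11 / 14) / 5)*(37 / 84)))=4900 / 407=12.04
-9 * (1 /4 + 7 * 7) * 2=-1773 /2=-886.50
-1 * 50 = -50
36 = 36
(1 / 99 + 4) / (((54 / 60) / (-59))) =-234230 / 891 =-262.88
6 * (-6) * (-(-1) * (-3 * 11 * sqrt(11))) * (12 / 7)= 14256 * sqrt(11) / 7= 6754.54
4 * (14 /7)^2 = 16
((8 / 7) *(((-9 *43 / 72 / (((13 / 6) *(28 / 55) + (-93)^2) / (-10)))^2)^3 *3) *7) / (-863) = -5979373460598396592529296875 / 3735184888673846675425664740631778848280064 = -0.00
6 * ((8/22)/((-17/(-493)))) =696/11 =63.27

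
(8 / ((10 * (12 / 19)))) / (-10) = -19 / 150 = -0.13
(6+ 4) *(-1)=-10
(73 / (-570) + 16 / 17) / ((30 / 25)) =0.68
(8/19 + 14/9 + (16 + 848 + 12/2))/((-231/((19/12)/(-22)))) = 37277/137214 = 0.27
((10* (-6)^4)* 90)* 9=10497600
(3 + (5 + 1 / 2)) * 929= 15793 / 2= 7896.50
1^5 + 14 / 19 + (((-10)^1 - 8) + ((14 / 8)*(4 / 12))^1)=-3575 / 228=-15.68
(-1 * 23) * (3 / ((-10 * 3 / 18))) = 207 / 5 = 41.40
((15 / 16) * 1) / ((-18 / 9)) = -15 / 32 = -0.47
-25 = -25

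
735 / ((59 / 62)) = 45570 / 59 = 772.37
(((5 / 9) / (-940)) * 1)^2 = 0.00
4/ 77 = 0.05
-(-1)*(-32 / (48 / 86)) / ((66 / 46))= -3956 / 99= -39.96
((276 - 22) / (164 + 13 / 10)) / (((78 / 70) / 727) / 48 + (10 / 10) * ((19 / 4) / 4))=258521200 / 199793151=1.29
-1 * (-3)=3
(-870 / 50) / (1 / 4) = -348 / 5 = -69.60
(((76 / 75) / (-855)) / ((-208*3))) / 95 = 1 / 50017500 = 0.00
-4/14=-2/7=-0.29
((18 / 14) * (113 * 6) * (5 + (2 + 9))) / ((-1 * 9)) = -10848 / 7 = -1549.71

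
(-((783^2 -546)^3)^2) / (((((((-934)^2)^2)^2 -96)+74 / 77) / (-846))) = 1720483768858134378233472098507699393979 / 22296450943116328664131637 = 77164019208595.44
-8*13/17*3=-312/17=-18.35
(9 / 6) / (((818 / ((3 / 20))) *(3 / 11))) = 33 / 32720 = 0.00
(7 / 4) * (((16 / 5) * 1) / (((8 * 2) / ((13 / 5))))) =91 / 100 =0.91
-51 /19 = -2.68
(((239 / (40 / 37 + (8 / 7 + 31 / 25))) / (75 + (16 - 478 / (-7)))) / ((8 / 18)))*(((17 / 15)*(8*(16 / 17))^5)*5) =55831181823836160 / 417744229507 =133649.20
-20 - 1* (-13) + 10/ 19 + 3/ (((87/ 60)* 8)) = -6849/ 1102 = -6.22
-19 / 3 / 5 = -19 / 15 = -1.27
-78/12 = -13/2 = -6.50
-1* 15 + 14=-1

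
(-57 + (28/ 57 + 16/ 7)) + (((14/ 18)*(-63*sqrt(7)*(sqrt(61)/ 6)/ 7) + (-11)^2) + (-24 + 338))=151930/ 399 - 7*sqrt(427)/ 6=356.67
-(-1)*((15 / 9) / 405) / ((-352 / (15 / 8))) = -0.00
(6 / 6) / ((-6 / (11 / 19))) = -0.10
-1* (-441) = 441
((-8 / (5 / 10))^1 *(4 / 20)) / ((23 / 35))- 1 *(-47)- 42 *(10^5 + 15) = -96613521 / 23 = -4200587.87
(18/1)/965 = 18/965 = 0.02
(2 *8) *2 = 32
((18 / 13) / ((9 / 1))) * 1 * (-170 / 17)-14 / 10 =-191 / 65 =-2.94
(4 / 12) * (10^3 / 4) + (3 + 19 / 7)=1870 / 21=89.05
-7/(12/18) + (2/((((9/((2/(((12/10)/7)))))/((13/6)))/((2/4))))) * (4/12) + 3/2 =-3919/486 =-8.06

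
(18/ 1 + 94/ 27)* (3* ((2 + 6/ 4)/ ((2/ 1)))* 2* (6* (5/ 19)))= 356.14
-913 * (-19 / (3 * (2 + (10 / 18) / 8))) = 416328 / 149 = 2794.15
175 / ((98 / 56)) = 100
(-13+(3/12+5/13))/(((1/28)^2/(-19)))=2394532/13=184194.77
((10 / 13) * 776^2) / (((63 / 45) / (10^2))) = 3010880000 / 91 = 33086593.41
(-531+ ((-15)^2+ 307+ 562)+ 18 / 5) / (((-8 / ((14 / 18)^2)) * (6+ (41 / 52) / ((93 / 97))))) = -55943251 / 8908110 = -6.28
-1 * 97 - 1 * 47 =-144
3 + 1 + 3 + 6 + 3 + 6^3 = 232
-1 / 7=-0.14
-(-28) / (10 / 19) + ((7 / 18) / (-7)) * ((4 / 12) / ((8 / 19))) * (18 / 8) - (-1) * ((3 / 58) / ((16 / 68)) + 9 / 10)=1509509 / 27840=54.22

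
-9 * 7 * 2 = -126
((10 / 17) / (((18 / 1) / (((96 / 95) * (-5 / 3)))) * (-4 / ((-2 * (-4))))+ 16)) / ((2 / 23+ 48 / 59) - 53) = -434240 / 820886089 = -0.00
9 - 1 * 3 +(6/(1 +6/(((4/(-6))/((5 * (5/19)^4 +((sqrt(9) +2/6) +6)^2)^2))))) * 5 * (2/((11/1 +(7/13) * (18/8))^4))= 31841228331611311363011318/5306871423526748396176625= 6.00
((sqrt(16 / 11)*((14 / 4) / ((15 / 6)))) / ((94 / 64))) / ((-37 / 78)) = -69888*sqrt(11) / 95645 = -2.42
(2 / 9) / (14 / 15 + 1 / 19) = 190 / 843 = 0.23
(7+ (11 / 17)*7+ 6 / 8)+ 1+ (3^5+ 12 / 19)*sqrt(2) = 903 / 68+ 4629*sqrt(2) / 19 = 357.83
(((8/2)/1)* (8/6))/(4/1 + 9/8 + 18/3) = 128/267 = 0.48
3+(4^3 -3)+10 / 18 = 581 / 9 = 64.56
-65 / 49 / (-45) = 0.03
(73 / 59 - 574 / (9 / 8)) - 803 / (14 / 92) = -21505975 / 3717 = -5785.84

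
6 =6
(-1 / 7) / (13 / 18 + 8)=-18 / 1099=-0.02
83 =83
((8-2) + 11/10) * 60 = 426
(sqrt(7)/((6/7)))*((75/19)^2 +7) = 28532*sqrt(7)/1083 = 69.70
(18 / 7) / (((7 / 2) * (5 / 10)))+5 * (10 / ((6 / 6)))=2522 / 49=51.47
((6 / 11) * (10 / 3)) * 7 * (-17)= -2380 / 11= -216.36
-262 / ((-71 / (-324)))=-84888 / 71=-1195.61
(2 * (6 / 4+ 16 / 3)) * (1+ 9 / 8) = 697 / 24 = 29.04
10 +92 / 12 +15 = 98 / 3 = 32.67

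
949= 949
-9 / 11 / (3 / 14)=-42 / 11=-3.82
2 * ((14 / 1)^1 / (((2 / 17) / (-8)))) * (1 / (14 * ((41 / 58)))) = -7888 / 41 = -192.39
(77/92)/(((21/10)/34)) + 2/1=1073/69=15.55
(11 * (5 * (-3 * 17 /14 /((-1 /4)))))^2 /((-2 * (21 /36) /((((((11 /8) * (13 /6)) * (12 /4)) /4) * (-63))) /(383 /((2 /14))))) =11634944253075 /56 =207766861662.05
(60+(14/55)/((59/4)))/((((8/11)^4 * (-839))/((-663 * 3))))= 128897262351/253445120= 508.58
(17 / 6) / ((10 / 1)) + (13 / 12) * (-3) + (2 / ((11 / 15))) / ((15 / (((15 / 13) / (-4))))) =-6476 / 2145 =-3.02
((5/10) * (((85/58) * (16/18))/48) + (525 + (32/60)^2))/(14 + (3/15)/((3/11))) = 82261669/2307240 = 35.65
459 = 459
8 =8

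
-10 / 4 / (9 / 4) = -10 / 9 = -1.11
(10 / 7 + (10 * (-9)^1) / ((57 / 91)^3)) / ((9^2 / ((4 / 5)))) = -42035360 / 11667159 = -3.60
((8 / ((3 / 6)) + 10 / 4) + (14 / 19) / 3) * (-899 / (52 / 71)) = -136402573 / 5928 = -23009.88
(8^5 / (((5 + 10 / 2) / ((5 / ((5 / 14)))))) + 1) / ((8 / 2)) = 229381 / 20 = 11469.05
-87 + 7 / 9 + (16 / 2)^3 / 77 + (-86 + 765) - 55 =377288 / 693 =544.43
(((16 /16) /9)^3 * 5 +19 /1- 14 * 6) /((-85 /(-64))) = -606464 /12393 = -48.94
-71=-71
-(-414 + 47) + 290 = 657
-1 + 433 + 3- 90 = 345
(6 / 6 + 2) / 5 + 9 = 48 / 5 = 9.60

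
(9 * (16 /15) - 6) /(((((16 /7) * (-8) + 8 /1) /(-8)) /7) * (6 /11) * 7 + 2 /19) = 13167 /2950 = 4.46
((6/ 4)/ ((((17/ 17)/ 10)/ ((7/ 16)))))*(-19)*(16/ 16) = -1995/ 16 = -124.69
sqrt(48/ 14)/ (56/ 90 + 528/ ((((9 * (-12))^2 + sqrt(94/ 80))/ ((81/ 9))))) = 4811400 * sqrt(4935)/ 5111168049799 + 2836619466795 * sqrt(42)/ 10222336099598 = 1.80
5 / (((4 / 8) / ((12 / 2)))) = 60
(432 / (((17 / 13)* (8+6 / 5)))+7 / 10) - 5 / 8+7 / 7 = 578413 / 15640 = 36.98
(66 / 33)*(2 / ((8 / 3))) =3 / 2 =1.50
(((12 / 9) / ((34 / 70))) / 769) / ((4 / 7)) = 245 / 39219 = 0.01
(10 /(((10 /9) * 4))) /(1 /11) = 99 /4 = 24.75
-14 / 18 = -7 / 9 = -0.78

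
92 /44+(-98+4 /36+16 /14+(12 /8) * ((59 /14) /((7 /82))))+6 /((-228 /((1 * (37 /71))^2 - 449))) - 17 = -23970375425 /929247858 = -25.80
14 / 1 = 14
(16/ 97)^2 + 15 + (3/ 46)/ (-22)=143059465/ 9521908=15.02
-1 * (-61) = 61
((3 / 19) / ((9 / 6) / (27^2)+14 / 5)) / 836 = 0.00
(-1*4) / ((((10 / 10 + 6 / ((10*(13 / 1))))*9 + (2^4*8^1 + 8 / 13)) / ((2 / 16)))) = -65 / 17944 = -0.00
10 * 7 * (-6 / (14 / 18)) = -540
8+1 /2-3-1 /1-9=-9 /2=-4.50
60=60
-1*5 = -5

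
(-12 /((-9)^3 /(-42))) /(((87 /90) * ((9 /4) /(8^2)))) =-143360 /7047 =-20.34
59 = 59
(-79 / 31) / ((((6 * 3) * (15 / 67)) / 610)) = -322873 / 837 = -385.75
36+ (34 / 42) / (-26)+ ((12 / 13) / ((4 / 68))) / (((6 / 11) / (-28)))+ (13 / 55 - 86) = -25685657 / 30030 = -855.33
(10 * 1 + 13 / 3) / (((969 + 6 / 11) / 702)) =10.38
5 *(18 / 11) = 90 / 11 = 8.18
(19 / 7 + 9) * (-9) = -738 / 7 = -105.43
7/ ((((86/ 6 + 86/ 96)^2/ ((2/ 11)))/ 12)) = 387072/ 5877971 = 0.07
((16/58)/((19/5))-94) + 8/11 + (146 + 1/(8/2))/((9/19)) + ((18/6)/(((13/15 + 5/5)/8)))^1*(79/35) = 290538727/1187956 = 244.57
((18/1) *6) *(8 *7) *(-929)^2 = 5219671968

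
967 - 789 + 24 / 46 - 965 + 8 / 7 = -126439 / 161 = -785.34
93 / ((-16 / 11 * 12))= -341 / 64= -5.33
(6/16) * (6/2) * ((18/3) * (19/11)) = 513/44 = 11.66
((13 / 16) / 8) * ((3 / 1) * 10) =195 / 64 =3.05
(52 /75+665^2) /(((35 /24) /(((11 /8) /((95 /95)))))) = 364836197 /875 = 416955.65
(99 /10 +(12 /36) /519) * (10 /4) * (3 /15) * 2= 154153 /15570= 9.90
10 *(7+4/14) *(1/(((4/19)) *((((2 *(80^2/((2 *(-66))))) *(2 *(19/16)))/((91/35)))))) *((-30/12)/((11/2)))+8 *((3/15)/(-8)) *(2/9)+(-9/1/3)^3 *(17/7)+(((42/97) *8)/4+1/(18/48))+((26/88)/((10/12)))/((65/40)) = -129256093/2151072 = -60.09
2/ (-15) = -2/ 15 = -0.13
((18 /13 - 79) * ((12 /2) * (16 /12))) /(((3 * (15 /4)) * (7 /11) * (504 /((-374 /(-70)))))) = -8302052 /9029475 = -0.92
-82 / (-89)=82 / 89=0.92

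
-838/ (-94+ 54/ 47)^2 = -925571/ 9522248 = -0.10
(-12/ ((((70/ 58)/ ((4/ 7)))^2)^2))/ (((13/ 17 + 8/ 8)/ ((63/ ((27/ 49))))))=-6156173824/ 157565625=-39.07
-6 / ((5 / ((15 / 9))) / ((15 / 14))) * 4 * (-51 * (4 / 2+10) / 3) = 12240 / 7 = 1748.57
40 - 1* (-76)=116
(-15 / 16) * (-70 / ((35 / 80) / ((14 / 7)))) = 300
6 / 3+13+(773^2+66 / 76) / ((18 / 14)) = 158948075 / 342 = 464760.45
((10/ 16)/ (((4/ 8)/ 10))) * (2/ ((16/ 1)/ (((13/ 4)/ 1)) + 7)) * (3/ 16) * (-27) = -5265/ 496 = -10.61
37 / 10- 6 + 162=1597 / 10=159.70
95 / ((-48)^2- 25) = 0.04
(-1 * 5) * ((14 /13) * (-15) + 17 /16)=15695 /208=75.46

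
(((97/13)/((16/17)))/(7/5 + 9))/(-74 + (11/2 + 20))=-85/5408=-0.02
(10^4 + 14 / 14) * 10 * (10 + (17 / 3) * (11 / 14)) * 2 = 60706070 / 21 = 2890765.24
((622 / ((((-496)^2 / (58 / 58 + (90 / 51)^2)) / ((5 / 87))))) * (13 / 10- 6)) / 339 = -599297 / 72307300608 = -0.00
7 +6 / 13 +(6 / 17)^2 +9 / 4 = 147817 / 15028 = 9.84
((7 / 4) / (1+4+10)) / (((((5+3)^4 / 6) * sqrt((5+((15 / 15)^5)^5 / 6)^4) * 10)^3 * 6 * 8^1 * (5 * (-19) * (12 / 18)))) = -45927 / 7242418641451771494400000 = -0.00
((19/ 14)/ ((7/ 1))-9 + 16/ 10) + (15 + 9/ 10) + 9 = 867/ 49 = 17.69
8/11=0.73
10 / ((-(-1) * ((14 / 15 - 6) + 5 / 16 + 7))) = 2400 / 539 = 4.45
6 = 6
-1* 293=-293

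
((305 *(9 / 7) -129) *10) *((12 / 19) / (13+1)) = 110520 / 931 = 118.71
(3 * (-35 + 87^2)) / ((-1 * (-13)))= 22602 / 13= 1738.62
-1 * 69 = -69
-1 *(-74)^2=-5476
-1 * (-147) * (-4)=-588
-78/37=-2.11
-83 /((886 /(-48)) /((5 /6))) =3.75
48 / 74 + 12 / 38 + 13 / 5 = 12529 / 3515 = 3.56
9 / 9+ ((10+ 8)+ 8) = 27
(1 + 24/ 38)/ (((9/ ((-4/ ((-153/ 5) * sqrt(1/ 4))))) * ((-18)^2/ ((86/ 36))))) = 6665/ 19072827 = 0.00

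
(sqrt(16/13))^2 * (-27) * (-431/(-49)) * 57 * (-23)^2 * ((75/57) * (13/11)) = -7387167600/539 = -13705320.22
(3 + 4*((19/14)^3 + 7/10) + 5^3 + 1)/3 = 162123/3430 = 47.27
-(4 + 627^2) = -393133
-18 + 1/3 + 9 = -26/3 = -8.67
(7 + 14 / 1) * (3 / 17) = 63 / 17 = 3.71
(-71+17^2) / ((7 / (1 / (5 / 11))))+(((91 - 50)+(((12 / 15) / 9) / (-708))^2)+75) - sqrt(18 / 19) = 81940686217 / 444088575 - 3*sqrt(38) / 19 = 183.54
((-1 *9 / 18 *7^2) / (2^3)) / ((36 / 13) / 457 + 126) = -291109 / 11977632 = -0.02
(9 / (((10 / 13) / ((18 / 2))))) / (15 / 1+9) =351 / 80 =4.39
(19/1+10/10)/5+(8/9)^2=388/81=4.79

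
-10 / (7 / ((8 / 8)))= -1.43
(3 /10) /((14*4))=3 /560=0.01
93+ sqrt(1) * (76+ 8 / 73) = 12345 / 73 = 169.11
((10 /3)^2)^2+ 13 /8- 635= -330427 /648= -509.92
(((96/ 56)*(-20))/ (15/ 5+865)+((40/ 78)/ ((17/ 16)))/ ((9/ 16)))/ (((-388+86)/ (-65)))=18548150/ 105280371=0.18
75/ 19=3.95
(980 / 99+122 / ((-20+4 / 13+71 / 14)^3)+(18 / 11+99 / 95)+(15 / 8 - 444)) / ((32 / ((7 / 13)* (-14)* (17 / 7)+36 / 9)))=161365223288829251 / 840116721755520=192.07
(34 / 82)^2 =289 / 1681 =0.17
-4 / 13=-0.31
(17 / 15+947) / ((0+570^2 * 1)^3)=7111 / 257223354367500000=0.00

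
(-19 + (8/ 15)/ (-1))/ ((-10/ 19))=5567/ 150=37.11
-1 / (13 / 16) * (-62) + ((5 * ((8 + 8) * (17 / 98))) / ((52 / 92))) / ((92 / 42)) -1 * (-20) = 9784 / 91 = 107.52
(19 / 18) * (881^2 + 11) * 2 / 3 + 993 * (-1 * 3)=4888945 / 9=543216.11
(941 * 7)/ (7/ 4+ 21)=3764/ 13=289.54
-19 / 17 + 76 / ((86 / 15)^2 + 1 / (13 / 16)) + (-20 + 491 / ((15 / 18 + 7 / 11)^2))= 831354065812 / 3988747961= 208.42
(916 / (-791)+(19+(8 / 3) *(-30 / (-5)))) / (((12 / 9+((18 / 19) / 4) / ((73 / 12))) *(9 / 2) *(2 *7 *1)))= 12376201 / 31616270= 0.39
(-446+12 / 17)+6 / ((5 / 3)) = -37544 / 85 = -441.69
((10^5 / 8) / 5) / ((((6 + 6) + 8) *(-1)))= -125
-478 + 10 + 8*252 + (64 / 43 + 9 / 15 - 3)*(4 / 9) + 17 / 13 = 38962643 / 25155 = 1548.90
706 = 706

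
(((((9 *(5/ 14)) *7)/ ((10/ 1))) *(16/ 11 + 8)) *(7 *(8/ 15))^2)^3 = 542061054918656/ 20796875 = 26064543.59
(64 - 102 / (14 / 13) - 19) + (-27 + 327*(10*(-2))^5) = -7324800537 / 7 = -1046400076.71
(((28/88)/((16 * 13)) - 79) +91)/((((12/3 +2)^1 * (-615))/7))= -384433/16885440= -0.02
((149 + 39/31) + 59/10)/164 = 48409/50840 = 0.95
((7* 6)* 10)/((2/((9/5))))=378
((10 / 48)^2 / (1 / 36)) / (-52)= -25 / 832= -0.03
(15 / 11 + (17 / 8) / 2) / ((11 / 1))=0.22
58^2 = 3364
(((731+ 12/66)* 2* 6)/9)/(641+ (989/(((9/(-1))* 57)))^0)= 5362/3531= 1.52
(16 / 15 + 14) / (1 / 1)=226 / 15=15.07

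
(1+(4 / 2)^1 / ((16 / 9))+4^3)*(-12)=-1587 / 2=-793.50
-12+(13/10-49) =-597/10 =-59.70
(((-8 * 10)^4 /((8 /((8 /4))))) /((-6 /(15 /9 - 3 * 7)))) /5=6599111.11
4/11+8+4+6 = 202/11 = 18.36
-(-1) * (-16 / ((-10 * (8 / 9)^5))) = 59049 / 20480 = 2.88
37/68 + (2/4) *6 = 241/68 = 3.54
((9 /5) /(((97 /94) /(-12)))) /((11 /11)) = -10152 /485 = -20.93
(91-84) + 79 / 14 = 177 / 14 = 12.64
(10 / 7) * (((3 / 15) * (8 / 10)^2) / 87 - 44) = -956968 / 15225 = -62.86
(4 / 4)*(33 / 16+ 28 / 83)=3187 / 1328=2.40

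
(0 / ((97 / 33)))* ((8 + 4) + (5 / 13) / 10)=0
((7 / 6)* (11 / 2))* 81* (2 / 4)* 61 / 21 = 6039 / 8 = 754.88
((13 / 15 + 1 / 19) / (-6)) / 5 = -131 / 4275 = -0.03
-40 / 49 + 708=34652 / 49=707.18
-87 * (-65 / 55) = 1131 / 11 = 102.82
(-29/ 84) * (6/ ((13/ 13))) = -29/ 14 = -2.07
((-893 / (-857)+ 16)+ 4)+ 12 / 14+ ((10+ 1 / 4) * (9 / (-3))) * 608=-112025931 / 5999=-18674.10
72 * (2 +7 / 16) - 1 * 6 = 339 / 2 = 169.50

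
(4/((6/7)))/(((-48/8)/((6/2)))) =-7/3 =-2.33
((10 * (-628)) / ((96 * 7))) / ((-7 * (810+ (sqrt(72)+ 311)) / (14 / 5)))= 175997 / 52775898 - 157 * sqrt(2) / 8795983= 0.00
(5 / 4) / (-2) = -0.62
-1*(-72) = 72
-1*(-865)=865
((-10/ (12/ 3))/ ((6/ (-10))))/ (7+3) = 5/ 12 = 0.42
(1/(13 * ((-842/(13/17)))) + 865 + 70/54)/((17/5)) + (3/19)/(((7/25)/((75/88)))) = 9814856188955/38448377352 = 255.27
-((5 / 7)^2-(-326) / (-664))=-313 / 16268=-0.02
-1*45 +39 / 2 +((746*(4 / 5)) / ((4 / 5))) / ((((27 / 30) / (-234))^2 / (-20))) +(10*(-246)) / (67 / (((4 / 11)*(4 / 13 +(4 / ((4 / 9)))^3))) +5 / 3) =-440478920686753 / 436726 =-1008593307.21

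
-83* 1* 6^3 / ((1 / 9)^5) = -1058630472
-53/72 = -0.74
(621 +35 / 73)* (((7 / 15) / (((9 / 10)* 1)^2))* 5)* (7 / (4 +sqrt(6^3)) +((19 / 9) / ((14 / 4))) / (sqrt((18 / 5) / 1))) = -4446064 / 17739 +86199200* sqrt(10) / 478953 +2223032* sqrt(6) / 5913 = 1239.39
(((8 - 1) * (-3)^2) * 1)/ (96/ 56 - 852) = -147/ 1984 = -0.07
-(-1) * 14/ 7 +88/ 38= 82/ 19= 4.32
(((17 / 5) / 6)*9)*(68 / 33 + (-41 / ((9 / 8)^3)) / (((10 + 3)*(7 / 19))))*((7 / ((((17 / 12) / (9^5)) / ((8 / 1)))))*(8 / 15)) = -89692862976 / 3575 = -25088912.72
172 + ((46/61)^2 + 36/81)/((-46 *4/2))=132474002/770247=171.99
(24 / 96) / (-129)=-1 / 516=-0.00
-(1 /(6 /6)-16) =15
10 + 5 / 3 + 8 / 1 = 59 / 3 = 19.67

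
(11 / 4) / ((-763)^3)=-0.00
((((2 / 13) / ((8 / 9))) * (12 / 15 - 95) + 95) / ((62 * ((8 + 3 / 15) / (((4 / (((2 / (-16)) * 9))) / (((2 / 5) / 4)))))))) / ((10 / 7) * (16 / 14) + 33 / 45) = -5419400 / 2329743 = -2.33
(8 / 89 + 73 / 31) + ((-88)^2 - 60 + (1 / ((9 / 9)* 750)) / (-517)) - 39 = 8181253572241 / 1069802250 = 7647.44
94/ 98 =47/ 49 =0.96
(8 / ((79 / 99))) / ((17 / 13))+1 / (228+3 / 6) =4707958 / 613751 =7.67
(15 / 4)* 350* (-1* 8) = -10500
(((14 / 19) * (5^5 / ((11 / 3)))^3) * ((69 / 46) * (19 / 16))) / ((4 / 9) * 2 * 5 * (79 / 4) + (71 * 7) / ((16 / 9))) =155731201171875 / 70405907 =2211905.33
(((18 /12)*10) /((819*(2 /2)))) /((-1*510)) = -1 /27846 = -0.00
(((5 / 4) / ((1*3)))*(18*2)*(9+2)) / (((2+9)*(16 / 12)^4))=4.75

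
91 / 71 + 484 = 34455 / 71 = 485.28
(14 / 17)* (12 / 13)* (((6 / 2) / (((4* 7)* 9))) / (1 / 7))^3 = 7 / 15912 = 0.00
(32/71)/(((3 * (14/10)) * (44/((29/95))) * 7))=232/2181333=0.00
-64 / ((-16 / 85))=340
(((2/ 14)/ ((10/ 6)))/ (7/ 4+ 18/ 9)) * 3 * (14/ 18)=4/ 75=0.05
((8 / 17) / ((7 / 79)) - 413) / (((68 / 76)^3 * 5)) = -66552877 / 584647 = -113.83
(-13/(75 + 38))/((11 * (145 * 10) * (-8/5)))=13/2883760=0.00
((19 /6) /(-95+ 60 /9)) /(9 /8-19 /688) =-6536 /200075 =-0.03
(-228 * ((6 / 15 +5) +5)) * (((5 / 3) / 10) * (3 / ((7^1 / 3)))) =-17784 / 35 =-508.11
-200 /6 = -100 /3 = -33.33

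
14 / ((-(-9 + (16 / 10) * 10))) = -2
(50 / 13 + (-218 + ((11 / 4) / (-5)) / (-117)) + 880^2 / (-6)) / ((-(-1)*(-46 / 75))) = 1512585545 / 7176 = 210783.94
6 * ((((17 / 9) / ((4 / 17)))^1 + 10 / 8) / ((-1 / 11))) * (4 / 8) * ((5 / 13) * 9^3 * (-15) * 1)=33479325 / 26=1287666.35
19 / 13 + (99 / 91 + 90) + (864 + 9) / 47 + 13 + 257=1630067 / 4277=381.12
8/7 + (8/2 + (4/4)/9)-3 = 2.25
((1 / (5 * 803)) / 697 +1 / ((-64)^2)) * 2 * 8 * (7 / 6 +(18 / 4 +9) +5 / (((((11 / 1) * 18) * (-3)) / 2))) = 12193899401 / 212772130560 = 0.06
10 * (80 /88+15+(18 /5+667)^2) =247346148 /55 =4497202.69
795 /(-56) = -795 /56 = -14.20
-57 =-57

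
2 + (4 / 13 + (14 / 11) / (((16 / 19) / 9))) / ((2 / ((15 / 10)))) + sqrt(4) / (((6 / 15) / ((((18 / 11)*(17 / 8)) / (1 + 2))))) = 83411 / 4576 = 18.23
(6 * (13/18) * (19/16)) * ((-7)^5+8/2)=-1383447/16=-86465.44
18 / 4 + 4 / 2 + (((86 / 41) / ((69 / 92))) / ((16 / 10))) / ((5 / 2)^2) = 8339 / 1230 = 6.78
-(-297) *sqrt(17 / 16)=297 *sqrt(17) / 4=306.14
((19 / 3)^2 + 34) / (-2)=-667 / 18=-37.06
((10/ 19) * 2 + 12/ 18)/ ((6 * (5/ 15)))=49/ 57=0.86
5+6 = 11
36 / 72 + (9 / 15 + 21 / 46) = 179 / 115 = 1.56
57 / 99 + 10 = 349 / 33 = 10.58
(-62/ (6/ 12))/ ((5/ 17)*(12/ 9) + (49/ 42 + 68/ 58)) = -122264/ 2693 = -45.40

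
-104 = -104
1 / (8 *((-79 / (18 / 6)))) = -3 / 632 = -0.00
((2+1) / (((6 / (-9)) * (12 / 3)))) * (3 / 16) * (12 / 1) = -81 / 32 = -2.53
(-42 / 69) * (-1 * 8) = 112 / 23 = 4.87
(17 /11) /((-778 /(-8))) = 68 /4279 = 0.02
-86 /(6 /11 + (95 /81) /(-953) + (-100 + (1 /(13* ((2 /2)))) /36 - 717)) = 3797278056 /36050017309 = 0.11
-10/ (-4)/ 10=1/ 4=0.25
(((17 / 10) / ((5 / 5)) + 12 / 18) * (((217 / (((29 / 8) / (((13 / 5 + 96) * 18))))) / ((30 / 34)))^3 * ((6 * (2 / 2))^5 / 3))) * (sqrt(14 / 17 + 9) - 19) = -15896156815252253103685632 / 78125 + 49214107787158678339584 * sqrt(2839) / 78125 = -169906144936841908853.59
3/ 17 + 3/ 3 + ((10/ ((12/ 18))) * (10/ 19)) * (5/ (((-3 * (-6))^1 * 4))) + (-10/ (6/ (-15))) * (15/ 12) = 63905/ 1938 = 32.97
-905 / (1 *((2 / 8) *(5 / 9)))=-6516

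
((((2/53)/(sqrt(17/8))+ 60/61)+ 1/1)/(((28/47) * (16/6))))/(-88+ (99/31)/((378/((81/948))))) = -3798399/267702892 - 345309 * sqrt(34)/10873784273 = -0.01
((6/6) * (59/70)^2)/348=3481/1705200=0.00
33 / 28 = 1.18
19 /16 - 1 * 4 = -2.81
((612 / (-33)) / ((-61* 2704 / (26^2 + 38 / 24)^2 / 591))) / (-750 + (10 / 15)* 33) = -221412976189 / 5283486208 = -41.91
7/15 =0.47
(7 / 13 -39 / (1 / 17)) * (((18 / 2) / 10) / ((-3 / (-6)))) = -77508 / 65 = -1192.43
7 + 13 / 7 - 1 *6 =20 / 7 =2.86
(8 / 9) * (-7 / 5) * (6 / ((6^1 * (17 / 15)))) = -56 / 51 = -1.10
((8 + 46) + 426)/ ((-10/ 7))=-336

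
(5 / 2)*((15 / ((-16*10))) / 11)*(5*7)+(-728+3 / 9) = -1538407 / 2112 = -728.41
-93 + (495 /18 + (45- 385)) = -811 /2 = -405.50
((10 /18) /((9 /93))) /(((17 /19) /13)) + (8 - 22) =31859 /459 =69.41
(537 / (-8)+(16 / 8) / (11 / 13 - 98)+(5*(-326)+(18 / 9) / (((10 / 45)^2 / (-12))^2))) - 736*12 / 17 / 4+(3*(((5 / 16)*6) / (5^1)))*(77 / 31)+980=312176896721 / 2662404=117253.77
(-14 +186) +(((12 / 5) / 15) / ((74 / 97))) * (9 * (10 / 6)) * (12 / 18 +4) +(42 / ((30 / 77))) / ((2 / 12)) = 154194 / 185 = 833.48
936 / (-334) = -468 / 167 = -2.80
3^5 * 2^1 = 486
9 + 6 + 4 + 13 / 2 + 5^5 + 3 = 6307 / 2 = 3153.50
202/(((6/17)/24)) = 13736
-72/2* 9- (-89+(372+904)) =-1511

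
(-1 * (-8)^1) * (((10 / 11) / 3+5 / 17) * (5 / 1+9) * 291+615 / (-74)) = 134199260 / 6919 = 19395.76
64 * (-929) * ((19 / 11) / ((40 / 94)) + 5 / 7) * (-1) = 109265264 / 385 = 283805.88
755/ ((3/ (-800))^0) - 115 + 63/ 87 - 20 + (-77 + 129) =19509/ 29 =672.72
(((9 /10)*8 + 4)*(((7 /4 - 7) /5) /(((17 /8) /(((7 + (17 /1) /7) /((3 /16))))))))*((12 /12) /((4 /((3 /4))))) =-52.18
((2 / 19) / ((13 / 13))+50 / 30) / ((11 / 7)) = 707 / 627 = 1.13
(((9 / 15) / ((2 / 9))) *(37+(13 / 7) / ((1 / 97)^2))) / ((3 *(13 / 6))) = 3309552 / 455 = 7273.74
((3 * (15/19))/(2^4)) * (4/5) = 0.12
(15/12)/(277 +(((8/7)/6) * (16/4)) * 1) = 0.00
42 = 42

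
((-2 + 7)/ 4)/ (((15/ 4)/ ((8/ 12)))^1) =2/ 9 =0.22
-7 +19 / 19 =-6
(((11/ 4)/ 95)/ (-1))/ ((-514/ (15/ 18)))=11/ 234384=0.00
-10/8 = -5/4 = -1.25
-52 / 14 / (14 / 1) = -13 / 49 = -0.27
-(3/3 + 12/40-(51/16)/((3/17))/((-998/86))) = -114031/39920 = -2.86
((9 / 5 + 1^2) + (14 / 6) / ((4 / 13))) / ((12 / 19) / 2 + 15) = 11837 / 17460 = 0.68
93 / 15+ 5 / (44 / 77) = 299 / 20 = 14.95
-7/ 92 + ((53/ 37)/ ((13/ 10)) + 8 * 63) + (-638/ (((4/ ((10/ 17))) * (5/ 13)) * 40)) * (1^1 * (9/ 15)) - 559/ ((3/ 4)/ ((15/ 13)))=-13489705933/ 37614200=-358.63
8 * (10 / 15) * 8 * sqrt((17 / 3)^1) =128 * sqrt(51) / 9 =101.57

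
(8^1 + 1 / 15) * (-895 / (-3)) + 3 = 21686 / 9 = 2409.56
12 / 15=4 / 5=0.80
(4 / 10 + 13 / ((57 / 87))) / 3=641 / 95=6.75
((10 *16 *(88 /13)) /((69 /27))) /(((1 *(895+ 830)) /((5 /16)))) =528 /6877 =0.08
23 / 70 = 0.33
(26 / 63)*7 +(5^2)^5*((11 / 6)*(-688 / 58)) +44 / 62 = -1718320283384 / 8091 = -212374278.01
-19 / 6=-3.17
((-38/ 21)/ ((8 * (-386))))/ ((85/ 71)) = 1349/ 2756040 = 0.00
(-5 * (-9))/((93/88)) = 1320/31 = 42.58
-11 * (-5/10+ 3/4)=-11/4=-2.75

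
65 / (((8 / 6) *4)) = 195 / 16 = 12.19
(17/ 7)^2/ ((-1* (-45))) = 289/ 2205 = 0.13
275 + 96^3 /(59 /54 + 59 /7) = 335419933 /3599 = 93198.09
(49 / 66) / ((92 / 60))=245 / 506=0.48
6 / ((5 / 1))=6 / 5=1.20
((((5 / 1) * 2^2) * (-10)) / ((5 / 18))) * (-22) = 15840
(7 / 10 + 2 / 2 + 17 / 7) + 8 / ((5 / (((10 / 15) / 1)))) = 1091 / 210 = 5.20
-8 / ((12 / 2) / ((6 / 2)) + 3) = -8 / 5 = -1.60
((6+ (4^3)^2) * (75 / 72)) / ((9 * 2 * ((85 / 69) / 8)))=235865 / 153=1541.60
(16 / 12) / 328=1 / 246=0.00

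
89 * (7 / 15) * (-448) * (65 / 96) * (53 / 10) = -3004729 / 45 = -66771.76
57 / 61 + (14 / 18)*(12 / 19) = 4957 / 3477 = 1.43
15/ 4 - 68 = -257/ 4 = -64.25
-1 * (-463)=463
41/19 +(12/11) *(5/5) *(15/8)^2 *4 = 14629/836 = 17.50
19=19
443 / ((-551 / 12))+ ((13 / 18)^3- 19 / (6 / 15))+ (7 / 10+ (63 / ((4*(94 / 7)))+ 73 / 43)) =-431879302207 / 8117932590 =-53.20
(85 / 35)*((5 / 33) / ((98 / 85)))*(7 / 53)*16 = 57800 / 85701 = 0.67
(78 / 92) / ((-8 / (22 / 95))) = -0.02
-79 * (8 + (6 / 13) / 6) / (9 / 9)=-8295 / 13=-638.08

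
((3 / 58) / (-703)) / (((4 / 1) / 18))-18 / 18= -81575 / 81548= -1.00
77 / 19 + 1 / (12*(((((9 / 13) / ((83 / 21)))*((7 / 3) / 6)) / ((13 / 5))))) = 606083 / 83790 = 7.23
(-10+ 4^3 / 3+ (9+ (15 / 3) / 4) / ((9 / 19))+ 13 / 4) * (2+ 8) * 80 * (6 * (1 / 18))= 260800 / 27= 9659.26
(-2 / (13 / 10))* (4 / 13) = -80 / 169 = -0.47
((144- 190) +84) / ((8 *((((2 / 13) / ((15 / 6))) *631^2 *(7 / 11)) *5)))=2717 / 44594032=0.00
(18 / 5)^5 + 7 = 1911443 / 3125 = 611.66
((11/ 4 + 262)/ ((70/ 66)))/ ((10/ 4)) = 34947/ 350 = 99.85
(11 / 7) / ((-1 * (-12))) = 11 / 84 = 0.13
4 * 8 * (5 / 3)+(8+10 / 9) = 562 / 9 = 62.44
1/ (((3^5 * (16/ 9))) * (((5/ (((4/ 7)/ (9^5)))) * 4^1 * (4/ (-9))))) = -1/ 396809280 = -0.00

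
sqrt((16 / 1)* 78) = 4* sqrt(78) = 35.33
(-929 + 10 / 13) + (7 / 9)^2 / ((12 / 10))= -5861377 / 6318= -927.73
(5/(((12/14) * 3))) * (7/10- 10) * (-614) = 11103.17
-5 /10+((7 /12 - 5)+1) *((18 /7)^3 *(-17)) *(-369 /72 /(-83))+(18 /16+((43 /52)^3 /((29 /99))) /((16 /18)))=59229069445397 /928688843264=63.78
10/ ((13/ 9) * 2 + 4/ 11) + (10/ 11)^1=3.98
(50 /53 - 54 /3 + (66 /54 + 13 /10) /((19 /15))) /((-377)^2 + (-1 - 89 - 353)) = -91025 /856066812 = -0.00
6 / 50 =3 / 25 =0.12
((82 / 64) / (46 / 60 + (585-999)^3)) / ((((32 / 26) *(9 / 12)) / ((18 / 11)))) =-23985 / 749315880544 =-0.00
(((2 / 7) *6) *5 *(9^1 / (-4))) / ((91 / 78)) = -810 / 49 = -16.53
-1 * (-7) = 7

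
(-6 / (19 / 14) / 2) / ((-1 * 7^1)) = 6 / 19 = 0.32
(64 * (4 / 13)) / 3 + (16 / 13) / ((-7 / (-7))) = 7.79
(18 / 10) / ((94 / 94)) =1.80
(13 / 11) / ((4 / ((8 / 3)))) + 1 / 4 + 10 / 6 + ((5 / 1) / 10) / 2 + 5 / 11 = 75 / 22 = 3.41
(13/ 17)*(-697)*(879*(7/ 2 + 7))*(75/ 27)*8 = -109318300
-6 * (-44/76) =3.47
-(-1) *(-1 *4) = -4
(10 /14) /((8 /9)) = 45 /56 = 0.80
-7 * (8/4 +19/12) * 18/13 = -903/26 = -34.73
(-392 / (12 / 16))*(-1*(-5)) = -7840 / 3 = -2613.33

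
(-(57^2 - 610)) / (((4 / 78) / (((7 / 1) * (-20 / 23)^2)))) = -144089400 / 529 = -272380.72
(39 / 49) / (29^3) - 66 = -66.00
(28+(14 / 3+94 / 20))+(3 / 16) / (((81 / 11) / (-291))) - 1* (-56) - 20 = 47489 / 720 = 65.96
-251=-251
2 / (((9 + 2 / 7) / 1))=14 / 65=0.22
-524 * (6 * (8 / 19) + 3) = -55020 / 19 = -2895.79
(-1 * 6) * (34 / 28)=-51 / 7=-7.29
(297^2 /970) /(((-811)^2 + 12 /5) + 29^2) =88209 /638807468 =0.00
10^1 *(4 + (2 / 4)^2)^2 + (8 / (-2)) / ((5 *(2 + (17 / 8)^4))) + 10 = 699180553 / 3668520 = 190.59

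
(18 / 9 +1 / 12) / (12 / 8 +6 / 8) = 25 / 27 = 0.93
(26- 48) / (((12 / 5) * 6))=-55 / 36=-1.53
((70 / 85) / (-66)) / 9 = -7 / 5049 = -0.00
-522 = -522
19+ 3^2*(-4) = -17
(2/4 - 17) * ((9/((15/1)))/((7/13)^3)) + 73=9.59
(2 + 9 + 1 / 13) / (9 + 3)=12 / 13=0.92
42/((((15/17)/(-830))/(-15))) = 592620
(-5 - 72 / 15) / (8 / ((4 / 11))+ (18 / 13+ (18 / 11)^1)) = -7007 / 17890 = -0.39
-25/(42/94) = -1175/21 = -55.95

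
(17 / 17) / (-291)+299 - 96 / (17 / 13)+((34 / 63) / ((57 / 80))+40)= 1577161336 / 5921559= 266.34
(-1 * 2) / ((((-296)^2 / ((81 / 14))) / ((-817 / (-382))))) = -66177 / 234285184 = -0.00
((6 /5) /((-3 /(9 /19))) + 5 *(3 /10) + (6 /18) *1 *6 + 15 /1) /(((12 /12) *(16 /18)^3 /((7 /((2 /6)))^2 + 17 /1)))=580787739 /48640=11940.54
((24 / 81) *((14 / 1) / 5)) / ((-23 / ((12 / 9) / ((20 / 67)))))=-7504 / 46575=-0.16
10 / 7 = 1.43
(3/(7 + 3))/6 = 1/20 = 0.05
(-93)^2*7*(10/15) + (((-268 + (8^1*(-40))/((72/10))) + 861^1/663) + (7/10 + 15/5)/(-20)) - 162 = 15867712607/397800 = 39888.67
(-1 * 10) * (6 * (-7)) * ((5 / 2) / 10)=105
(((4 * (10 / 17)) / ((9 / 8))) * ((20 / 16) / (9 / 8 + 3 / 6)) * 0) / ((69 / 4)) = 0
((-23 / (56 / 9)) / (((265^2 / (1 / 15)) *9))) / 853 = -23 / 50317617000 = -0.00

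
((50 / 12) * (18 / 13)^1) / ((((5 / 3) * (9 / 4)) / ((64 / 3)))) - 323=-11317 / 39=-290.18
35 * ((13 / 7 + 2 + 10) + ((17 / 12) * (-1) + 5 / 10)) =5435 / 12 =452.92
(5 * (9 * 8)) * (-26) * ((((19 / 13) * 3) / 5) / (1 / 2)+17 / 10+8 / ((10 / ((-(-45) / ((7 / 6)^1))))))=-2248056 / 7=-321150.86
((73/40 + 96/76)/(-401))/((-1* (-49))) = -2347/14933240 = -0.00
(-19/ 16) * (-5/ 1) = 95/ 16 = 5.94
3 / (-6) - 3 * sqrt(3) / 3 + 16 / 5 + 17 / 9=2.86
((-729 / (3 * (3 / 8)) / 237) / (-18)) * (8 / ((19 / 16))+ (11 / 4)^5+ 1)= 25.07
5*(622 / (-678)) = -1555 / 339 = -4.59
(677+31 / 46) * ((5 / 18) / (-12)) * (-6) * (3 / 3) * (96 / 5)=41564 / 23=1807.13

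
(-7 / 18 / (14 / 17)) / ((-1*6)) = 17 / 216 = 0.08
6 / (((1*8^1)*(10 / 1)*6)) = 1 / 80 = 0.01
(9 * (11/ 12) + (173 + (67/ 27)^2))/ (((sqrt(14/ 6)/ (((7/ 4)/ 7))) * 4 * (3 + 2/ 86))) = 1807591 * sqrt(21)/ 3265920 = 2.54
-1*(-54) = 54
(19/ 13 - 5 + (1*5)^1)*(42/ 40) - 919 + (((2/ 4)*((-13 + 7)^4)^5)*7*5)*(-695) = -11561687027089146094541/ 260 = -44468027027265946517.47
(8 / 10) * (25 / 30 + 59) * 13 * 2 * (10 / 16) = 777.83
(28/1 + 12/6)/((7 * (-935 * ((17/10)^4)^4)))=-0.00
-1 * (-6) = 6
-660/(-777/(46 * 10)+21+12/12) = -303600/9343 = -32.49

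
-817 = -817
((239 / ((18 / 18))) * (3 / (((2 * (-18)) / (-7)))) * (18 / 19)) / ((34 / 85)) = 25095 / 76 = 330.20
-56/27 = -2.07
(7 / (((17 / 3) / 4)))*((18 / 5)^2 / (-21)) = -1296 / 425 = -3.05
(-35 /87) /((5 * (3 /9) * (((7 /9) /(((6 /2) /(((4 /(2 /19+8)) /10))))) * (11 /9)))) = -8505 /551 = -15.44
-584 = -584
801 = 801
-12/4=-3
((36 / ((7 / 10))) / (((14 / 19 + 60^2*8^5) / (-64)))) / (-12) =18240 / 7844659249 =0.00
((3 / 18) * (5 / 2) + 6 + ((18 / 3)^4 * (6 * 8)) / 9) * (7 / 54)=581147 / 648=896.83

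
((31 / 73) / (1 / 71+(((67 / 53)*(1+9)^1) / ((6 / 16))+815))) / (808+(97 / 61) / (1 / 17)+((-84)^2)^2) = 7115833 / 708073306167773762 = 0.00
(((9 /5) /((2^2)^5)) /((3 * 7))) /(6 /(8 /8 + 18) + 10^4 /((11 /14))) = 627 /95336765440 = 0.00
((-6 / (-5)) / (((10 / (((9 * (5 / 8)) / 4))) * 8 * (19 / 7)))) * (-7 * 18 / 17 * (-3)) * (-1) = -35721 / 206720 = -0.17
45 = 45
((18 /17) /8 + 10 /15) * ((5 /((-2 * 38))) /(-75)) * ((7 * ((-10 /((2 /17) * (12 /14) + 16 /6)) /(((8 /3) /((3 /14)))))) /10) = -3423 /24028160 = -0.00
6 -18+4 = -8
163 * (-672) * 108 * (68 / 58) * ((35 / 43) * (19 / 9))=-29719307520 / 1247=-23832644.36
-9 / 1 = -9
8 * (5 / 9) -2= 2.44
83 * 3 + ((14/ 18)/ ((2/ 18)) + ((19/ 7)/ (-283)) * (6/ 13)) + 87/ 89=588986717/ 2292017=256.97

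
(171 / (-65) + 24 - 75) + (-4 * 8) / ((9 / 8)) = -48014 / 585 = -82.08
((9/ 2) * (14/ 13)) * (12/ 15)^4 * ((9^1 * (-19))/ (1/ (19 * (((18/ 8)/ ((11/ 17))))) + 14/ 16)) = -64137443328/ 168195625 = -381.33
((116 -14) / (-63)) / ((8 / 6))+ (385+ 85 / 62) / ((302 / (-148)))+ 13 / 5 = -61589393 / 327670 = -187.96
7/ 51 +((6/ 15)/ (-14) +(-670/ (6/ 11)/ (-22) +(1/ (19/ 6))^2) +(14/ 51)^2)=3688423483/ 65727270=56.12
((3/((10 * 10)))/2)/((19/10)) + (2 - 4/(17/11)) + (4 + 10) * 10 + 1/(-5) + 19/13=11814407/83980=140.68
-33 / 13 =-2.54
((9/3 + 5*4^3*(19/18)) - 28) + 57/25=70888/225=315.06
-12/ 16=-3/ 4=-0.75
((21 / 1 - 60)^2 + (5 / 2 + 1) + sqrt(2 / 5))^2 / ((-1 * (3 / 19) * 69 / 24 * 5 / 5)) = -1766316494 / 345 - 463448 * sqrt(10) / 345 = -5124005.93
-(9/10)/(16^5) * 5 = -9/2097152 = -0.00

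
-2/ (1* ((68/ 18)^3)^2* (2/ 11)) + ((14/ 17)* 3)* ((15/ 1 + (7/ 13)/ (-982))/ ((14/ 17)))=443668361916459/ 9860486587328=44.99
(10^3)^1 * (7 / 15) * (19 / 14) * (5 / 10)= 950 / 3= 316.67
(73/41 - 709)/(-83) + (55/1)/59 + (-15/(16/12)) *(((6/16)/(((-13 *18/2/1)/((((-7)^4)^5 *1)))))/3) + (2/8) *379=80102259252186926988581/83523232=959041662231017.68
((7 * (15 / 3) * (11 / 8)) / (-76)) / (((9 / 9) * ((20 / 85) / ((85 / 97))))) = -556325 / 235904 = -2.36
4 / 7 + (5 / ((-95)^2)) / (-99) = 714773 / 1250865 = 0.57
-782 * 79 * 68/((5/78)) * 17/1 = -5570398704/5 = -1114079740.80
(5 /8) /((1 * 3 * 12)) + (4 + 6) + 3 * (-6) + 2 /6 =-2203 /288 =-7.65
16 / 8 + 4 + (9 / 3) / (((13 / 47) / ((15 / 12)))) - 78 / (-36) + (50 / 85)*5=65413 / 2652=24.67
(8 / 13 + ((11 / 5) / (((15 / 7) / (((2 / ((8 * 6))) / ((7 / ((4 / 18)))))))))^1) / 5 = 64943 / 526500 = 0.12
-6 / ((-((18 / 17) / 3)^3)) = 4913 / 36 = 136.47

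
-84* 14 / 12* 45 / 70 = -63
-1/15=-0.07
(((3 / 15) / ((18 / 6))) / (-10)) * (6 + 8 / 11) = -0.04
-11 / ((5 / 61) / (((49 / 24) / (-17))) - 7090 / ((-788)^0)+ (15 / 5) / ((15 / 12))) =164395 / 105934382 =0.00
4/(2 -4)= -2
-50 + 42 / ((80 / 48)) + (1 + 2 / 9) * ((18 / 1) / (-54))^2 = -9989 / 405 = -24.66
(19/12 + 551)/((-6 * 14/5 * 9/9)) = -33155/1008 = -32.89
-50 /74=-25 /37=-0.68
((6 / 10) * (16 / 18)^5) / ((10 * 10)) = 8192 / 2460375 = 0.00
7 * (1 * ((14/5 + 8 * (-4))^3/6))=-10892476/375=-29046.60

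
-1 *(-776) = 776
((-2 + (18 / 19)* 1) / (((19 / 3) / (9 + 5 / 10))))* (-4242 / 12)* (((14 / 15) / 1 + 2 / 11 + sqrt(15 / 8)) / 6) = 65044 / 627 + 3535* sqrt(30) / 152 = 231.12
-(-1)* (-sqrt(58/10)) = -sqrt(145)/5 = -2.41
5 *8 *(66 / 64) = 165 / 4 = 41.25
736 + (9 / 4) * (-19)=2773 / 4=693.25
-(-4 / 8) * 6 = 3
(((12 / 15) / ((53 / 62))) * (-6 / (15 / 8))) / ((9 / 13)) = -51584 / 11925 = -4.33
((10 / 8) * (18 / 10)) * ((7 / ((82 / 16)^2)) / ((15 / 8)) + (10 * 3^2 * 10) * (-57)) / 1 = -970144437 / 8405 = -115424.68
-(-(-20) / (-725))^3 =64 / 3048625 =0.00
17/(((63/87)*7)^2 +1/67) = 957899/1448644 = 0.66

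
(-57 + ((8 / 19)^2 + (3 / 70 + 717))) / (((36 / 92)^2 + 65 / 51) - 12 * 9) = -6.20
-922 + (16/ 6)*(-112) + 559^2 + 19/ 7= 6536524/ 21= 311263.05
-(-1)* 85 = 85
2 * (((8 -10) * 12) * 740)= -35520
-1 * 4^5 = -1024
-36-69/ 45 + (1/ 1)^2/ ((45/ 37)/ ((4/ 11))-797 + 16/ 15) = -990658261/ 26393205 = -37.53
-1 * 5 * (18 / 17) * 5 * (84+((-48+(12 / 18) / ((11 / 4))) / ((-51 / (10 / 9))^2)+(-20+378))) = -153641773300 / 13132449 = -11699.40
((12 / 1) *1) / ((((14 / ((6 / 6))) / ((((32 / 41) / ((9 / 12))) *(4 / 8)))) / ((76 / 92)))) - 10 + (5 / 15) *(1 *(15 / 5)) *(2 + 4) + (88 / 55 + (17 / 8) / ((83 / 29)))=-28251063 / 21915320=-1.29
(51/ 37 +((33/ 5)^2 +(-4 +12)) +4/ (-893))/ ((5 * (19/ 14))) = 612146136/ 78472375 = 7.80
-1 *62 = -62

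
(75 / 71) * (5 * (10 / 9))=1250 / 213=5.87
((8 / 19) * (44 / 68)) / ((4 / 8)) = 0.54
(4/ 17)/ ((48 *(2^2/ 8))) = 1/ 102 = 0.01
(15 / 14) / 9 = 5 / 42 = 0.12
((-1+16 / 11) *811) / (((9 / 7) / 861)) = 8146495 / 33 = 246863.48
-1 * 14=-14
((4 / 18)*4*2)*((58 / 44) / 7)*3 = 232 / 231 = 1.00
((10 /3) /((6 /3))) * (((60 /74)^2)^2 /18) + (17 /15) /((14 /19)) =621104003 /393573810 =1.58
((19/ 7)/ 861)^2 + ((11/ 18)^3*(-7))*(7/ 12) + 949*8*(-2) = -4289152457977139/ 282461092704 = -15184.93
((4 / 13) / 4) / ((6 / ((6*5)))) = 5 / 13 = 0.38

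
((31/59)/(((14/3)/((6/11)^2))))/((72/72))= 1674/49973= 0.03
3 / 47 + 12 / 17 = 615 / 799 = 0.77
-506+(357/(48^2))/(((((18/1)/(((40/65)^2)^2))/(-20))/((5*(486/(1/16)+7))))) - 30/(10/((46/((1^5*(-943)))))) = -46372194380/31617027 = -1466.68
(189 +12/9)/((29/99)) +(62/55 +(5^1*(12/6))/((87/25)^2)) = 271304293/416295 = 651.71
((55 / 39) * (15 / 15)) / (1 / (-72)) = -1320 / 13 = -101.54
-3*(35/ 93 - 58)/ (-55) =-3.14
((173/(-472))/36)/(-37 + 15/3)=173/543744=0.00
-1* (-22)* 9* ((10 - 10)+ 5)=990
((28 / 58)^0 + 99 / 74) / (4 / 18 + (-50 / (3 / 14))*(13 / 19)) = -29583 / 2017388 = -0.01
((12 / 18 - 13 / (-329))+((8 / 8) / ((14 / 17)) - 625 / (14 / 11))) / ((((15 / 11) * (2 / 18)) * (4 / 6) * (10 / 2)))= -7966068 / 8225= -968.52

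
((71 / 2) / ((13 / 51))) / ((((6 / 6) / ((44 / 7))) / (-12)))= -955944 / 91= -10504.88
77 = 77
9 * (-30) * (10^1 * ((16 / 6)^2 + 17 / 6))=-26850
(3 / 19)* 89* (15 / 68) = 4005 / 1292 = 3.10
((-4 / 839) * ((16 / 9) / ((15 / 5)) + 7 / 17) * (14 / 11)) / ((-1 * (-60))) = -6454 / 63541665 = -0.00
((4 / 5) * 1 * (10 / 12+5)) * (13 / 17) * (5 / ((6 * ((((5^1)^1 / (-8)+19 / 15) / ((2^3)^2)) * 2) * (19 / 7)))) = 582400 / 10659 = 54.64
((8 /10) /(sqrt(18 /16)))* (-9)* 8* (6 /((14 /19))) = -10944* sqrt(2) /35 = -442.20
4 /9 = 0.44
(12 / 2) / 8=3 / 4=0.75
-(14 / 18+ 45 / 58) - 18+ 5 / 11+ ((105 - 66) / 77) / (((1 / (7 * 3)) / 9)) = 439999 / 5742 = 76.63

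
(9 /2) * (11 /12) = 4.12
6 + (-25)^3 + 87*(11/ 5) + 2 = -77128/ 5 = -15425.60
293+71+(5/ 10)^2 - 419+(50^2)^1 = 9781/ 4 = 2445.25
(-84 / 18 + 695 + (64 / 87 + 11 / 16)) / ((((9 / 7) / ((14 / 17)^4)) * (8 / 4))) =5394626825 / 43597962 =123.74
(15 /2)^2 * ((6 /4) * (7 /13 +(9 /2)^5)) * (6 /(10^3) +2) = 20794443741 /66560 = 312416.52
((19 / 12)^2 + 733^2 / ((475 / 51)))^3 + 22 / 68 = 1044545571217472173600750466507 / 5440229568000000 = 192003950965892.80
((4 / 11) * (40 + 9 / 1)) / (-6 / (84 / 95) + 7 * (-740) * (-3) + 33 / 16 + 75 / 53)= 1163456 / 1014483833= 0.00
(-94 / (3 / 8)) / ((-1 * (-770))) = -0.33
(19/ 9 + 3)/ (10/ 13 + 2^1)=299/ 162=1.85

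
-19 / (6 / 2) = -19 / 3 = -6.33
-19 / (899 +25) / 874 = -1 / 42504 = -0.00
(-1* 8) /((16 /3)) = -1.50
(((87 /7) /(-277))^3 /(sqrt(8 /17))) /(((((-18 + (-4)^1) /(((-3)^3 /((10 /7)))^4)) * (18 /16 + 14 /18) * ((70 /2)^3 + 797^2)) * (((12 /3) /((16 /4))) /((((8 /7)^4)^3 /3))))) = 375761849182586929152 * sqrt(34) /2236728481481886097402956875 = 0.00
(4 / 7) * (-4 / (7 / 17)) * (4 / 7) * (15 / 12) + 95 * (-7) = -229455 / 343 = -668.97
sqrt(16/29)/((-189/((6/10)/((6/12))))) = -8 * sqrt(29)/9135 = -0.00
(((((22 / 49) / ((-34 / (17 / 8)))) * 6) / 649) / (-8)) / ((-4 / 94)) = -141 / 185024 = -0.00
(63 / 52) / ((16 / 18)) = 567 / 416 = 1.36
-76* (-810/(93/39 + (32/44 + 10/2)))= 220077/29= 7588.86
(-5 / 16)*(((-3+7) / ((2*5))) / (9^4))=-0.00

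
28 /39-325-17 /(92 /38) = -331.30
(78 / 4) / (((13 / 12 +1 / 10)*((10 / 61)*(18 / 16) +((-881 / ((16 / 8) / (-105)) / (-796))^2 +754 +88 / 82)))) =7416272522880 / 1859407773925667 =0.00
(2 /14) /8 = 1 /56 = 0.02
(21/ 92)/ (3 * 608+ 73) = 3/ 24932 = 0.00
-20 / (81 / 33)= -220 / 27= -8.15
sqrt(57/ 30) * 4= 2 * sqrt(190)/ 5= 5.51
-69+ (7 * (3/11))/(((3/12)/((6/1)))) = -255/11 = -23.18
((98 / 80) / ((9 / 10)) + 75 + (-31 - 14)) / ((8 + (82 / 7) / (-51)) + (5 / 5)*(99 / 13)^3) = 0.07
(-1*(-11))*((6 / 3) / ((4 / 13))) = 143 / 2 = 71.50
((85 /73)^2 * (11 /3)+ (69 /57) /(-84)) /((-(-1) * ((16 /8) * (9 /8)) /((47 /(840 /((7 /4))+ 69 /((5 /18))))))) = 1100795695 /7743878982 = 0.14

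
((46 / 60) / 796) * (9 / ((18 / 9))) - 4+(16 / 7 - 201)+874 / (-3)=-494.04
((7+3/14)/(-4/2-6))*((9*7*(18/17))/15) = -2727/680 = -4.01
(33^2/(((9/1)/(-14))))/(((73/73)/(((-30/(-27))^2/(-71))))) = 169400/5751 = 29.46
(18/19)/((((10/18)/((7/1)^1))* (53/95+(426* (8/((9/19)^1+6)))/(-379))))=-5873742/408971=-14.36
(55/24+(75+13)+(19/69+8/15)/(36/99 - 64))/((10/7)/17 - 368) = -741280529/3020958000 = -0.25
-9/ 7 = -1.29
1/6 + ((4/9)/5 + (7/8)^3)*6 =6041/1280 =4.72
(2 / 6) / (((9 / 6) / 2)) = 4 / 9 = 0.44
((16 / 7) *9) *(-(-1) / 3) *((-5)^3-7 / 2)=-6168 / 7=-881.14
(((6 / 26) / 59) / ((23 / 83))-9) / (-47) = 158520 / 829127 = 0.19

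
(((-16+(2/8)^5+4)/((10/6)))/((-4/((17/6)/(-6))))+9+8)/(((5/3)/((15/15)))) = 9.69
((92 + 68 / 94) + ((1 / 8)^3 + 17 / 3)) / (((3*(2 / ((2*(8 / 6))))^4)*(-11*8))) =-1.18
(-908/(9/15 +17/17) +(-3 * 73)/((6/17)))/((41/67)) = -79596/41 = -1941.37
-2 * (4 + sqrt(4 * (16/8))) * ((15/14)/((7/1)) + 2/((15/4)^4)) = -3238204/2480625-1619102 * sqrt(2)/2480625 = -2.23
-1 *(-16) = 16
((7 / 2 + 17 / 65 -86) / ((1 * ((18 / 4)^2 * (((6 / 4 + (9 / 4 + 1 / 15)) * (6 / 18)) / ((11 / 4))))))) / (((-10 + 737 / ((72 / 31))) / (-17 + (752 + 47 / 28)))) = -9703023308 / 461104553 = -21.04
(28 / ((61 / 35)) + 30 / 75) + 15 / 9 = 16591 / 915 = 18.13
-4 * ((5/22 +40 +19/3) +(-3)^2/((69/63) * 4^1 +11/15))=-1141714/5907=-193.28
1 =1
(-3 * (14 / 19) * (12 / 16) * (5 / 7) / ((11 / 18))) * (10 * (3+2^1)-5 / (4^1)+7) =-90315 / 836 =-108.03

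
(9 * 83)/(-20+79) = 747/59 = 12.66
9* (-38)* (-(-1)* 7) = -2394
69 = 69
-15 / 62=-0.24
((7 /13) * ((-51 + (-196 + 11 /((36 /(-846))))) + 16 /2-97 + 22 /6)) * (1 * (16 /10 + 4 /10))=-24815 /39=-636.28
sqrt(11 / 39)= 0.53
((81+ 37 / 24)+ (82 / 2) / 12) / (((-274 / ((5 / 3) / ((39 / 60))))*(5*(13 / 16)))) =-0.20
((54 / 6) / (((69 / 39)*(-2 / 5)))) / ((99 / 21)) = -1365 / 506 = -2.70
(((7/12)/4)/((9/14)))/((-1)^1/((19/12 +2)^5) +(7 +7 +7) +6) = 0.01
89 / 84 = 1.06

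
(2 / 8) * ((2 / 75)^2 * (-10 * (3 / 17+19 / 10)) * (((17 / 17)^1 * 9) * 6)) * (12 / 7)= -0.34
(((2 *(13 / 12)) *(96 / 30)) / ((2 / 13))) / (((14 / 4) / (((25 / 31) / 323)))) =6760 / 210273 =0.03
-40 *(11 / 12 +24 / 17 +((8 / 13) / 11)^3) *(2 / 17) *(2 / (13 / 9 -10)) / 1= 166692332760 / 65072378371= 2.56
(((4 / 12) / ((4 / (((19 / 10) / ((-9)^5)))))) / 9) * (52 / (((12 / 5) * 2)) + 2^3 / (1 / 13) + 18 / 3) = -2755 / 76527504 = -0.00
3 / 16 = 0.19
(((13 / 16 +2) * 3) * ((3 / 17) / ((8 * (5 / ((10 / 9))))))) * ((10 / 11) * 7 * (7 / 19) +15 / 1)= 163125 / 227392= 0.72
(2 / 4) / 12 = 1 / 24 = 0.04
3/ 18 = 1/ 6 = 0.17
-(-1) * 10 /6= 5 /3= 1.67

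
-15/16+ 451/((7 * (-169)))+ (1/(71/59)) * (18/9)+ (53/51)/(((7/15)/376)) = 2733875343/3263728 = 837.65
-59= -59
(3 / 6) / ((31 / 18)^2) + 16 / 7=2.45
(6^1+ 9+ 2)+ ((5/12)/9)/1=1841/108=17.05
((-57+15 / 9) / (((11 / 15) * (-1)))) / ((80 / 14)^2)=4067 / 1760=2.31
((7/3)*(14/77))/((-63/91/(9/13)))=-14/33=-0.42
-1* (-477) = 477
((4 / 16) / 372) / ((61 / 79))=79 / 90768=0.00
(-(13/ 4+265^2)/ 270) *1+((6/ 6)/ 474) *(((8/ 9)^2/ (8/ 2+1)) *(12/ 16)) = -66576317/ 255960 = -260.10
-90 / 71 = -1.27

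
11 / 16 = 0.69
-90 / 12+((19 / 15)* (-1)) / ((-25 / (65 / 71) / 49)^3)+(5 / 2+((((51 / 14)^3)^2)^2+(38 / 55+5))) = 2285660659996006500283962193367 / 418509606738187937280000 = 5461429.38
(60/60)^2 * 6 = 6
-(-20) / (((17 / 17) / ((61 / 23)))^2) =74420 / 529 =140.68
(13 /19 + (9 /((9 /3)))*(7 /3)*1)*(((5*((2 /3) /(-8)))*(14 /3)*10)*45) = -127750 /19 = -6723.68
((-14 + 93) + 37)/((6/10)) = 580/3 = 193.33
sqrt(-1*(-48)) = 4*sqrt(3) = 6.93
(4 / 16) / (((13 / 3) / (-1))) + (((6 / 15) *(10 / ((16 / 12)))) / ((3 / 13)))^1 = 673 / 52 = 12.94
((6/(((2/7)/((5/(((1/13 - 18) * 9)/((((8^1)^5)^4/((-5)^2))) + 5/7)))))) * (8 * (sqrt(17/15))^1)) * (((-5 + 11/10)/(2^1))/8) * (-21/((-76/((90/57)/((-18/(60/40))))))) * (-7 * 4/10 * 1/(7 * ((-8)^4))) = -9177896235929960448 * sqrt(255)/135266515527997659069325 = -0.00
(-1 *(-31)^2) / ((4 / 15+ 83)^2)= -216225 / 1560001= -0.14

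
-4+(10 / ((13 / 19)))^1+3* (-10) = -252 / 13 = -19.38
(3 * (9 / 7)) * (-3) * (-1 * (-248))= -20088 / 7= -2869.71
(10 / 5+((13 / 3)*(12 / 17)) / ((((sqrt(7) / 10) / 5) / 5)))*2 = 4+26000*sqrt(7) / 119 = 582.06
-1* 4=-4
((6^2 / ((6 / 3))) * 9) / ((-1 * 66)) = -27 / 11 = -2.45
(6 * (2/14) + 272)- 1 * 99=1217/7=173.86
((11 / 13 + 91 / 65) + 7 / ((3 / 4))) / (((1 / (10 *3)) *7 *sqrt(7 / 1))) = 4516 *sqrt(7) / 637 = 18.76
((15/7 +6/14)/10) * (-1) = -9/35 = -0.26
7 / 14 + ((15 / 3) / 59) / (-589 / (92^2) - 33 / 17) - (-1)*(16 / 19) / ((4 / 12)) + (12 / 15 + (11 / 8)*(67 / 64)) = 34697113205 / 6642346496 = 5.22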